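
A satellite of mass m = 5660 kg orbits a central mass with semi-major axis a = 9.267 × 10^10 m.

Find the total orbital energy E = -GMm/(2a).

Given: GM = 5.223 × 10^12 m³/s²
a = 9.267 × 10^10 m
GM = 5.223 × 10^12 m³/s²
2a = 1.8534 × 10^11 m
GMm = 5.223 × 10^12 × 5660 = 2.95622 × 10^16 m³·kg/s²
E = −GMm/(2a) = -159502 J ≈ -159.5 kJ

Final answer: -159.5 kJ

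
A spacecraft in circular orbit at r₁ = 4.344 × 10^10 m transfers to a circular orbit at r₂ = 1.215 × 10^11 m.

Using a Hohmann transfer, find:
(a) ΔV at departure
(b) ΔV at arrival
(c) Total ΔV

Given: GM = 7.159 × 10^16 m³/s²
r₁ = 4.344 × 10^10 m
r₂ = 1.215 × 10^11 m
GM = 7.159 × 10^16 m³/s²
Transfer ellipse: a_t = (r₁ + r₂)/2 = 8.247 × 10^10 m
Circular speed at r₁: v₁ = √(GM/r₁) = 1283.75 m/s
Transfer speed at r₁ (periapsis): v₁ₜ = √(GM(2/r₁ − 1/a_t)) = 1558.19 m/s
(a) ΔV₁ = v₁ₜ − v₁ = 274.441 m/s ≈ 274.4 m/s
Circular speed at r₂: v₂ = √(GM/r₂) = 767.605 m/s
Transfer speed at r₂ (apoapsis): v₂ₜ = √(GM(2/r₂ − 1/a_t)) = 557.102 m/s
(b) ΔV₂ = v₂ − v₂ₜ = 210.503 m/s ≈ 210.5 m/s
(c) ΔV_total = ΔV₁ + ΔV₂ = 484.944 m/s ≈ 484.9 m/s

Final answer:
(a) ΔV₁ = 274.4 m/s
(b) ΔV₂ = 210.5 m/s
(c) ΔV_total = 484.9 m/s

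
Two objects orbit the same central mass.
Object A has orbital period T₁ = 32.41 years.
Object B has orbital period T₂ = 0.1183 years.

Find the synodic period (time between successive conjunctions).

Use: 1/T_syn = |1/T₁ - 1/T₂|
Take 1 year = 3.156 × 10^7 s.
T₁ = 32.41 years = 1.02286 × 10^9 s
T₂ = 0.1183 years = 3.73355 × 10^6 s
1/T₁ = 9.77651 × 10^-10 s⁻¹
1/T₂ = 2.67842 × 10^-7 s⁻¹
|1/T₁ − 1/T₂| = 2.66864 × 10^-7 s⁻¹
T_syn = 1 / |1/T₁ − 1/T₂| = 3.74723 × 10^6 s ≈ 0.1187 years

Final answer: T_syn = 0.1187 years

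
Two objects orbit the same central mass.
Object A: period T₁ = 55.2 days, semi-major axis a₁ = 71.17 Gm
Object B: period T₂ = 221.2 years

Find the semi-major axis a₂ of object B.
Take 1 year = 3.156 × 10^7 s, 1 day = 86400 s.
T₁ = 55.2 days = 4.76928 × 10^6 s
T₂ = 221.2 years = 6.98107 × 10^9 s
a₁ = 71.17 Gm = 7.117 × 10^10 m
Kepler's third law: (T₂/T₁)² = (a₂/a₁)³  ⇒  a₂ = a₁ (T₂/T₁)^(2/3)
T₂/T₁ = 1463.76
(T₂/T₁)^(2/3) = 128.918
a₂ = 7.117 × 10^10 m × 128.918 = 9.17508 × 10^12 m ≈ 9.175 Tm

Final answer: a₂ = 9.175 Tm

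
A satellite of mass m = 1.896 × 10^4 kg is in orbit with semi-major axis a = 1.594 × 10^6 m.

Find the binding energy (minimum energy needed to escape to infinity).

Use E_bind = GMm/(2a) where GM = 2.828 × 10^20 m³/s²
a = 1.594 × 10^6 m
GM = 2.828 × 10^20 m³/s²
m = 1.896 × 10^4 kg
GMm = 2.828 × 10^20 × 18960 = 5.36189 × 10^24 m³·kg/s²
2a = 3.188 × 10^6 m
E_bind = GMm/(2a) = 1.6819 × 10^18 J ≈ 1.682 EJ

Final answer: 1.682 EJ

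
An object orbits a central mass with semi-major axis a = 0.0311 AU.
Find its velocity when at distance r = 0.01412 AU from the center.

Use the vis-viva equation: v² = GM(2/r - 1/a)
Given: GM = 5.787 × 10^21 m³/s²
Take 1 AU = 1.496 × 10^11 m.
a = 0.0311 AU = 4.65256 × 10^9 m
r = 0.01412 AU = 2.11235 × 10^9 m
GM = 5.787 × 10^21 m³/s²
2/r − 1/a = 9.46812 × 10^-10 − 2.14935 × 10^-10 = 7.31876 × 10^-10 m⁻¹
v² = GM (2/r − 1/a) = 4.23537 × 10^12 m²/s²
v = 2.058 × 10^6 m/s ≈ 2058 km/s

Final answer: 2058 km/s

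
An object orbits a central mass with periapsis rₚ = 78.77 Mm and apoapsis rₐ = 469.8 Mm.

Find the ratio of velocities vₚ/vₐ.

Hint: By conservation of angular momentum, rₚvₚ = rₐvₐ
rₚ = 78.77 Mm = 7.877 × 10^7 m
rₐ = 469.8 Mm = 4.698 × 10^8 m
rₚvₚ = rₐvₐ  ⇒  vₚ/vₐ = rₐ/rₚ
vₚ/vₐ = (4.698 × 10^8) / (7.877 × 10^7) = 5.9642

Final answer: vₚ/vₐ = 5.964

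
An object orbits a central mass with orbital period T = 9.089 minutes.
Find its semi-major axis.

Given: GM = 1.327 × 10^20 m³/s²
T = 9.089 minutes = 545.34 s
GM = 1.327 × 10^20 m³/s²
Kepler's third law: a³ = GM T² / (4π²)
T² = 297396 s²
a³ = (1.327 × 10^20) × 297396 / (4π²) = 9.99645 × 10^23 m³
a = (a³)^(1/3) = 9.99882 × 10^7 m ≈ 99.99 Mm

Final answer: 99.99 Mm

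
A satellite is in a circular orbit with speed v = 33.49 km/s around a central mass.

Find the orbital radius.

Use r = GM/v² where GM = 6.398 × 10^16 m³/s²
v = 33.49 km/s = 33490 m/s
GM = 6.398 × 10^16 m³/s²
v² = 1.12158 × 10^9 m²/s²
r = GM/v² = (6.398 × 10^16) / (1.12158 × 10^9) = 5.70445 × 10^7 m ≈ 57.04 Mm

Final answer: 57.04 Mm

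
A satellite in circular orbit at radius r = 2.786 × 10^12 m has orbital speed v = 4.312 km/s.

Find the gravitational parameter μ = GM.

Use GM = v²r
r = 2.786 × 10^12 m
v = 4.312 km/s = 4312 m/s
v² = 1.85933 × 10^7 m²/s²
GM = v²r = 1.85933 × 10^7 × 2.786 × 10^12 = 5.18011 × 10^19 m³/s²
GM ≈ 5.18 × 10^19 m³/s²

Final answer: GM = 5.18 × 10^19 m³/s²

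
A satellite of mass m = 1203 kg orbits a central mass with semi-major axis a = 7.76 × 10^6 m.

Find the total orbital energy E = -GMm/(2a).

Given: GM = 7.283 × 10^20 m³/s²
a = 7.76 × 10^6 m
GM = 7.283 × 10^20 m³/s²
2a = 1.552 × 10^7 m
GMm = 7.283 × 10^20 × 1203 = 8.76145 × 10^23 m³·kg/s²
E = −GMm/(2a) = -5.64526 × 10^16 J ≈ -56.45 PJ

Final answer: -56.45 PJ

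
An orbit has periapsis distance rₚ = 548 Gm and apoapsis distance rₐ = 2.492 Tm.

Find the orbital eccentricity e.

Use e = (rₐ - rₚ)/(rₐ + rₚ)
rₚ = 548 Gm = 5.48 × 10^11 m
rₐ = 2.492 Tm = 2.492 × 10^12 m
rₐ − rₚ = 1.944 × 10^12 m
rₐ + rₚ = 3.04 × 10^12 m
e = (rₐ − rₚ)/(rₐ + rₚ) = 0.639474

Final answer: e = 0.6395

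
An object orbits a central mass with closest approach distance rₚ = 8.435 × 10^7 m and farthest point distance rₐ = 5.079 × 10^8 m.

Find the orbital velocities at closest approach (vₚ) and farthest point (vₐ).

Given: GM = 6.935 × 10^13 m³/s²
rₚ = 8.435 × 10^7 m
rₐ = 5.079 × 10^8 m
GM = 6.935 × 10^13 m³/s²
a = (rₚ + rₐ)/2 = 2.96125 × 10^8 m
Vis-viva: v² = GM (2/r − 1/a)
vₚ² = 6.935 × 10^13 × (2.37107 × 10^-8 − 3.37695 × 10^-9) = 1.41015 × 10^6 m²/s²
vₚ = 1187.5 m/s ≈ 1.187 km/s
vₐ² = 6.935 × 10^13 × (3.93778 × 10^-9 − 3.37695 × 10^-9) = 38893.6 m²/s²
vₐ = 197.215 m/s ≈ 197.2 m/s

Final answer: vₚ = 1.187 km/s, vₐ = 197.2 m/s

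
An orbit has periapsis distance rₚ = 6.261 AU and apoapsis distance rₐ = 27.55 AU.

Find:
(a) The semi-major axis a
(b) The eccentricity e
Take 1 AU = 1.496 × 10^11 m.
rₚ = 6.261 AU = 9.36646 × 10^11 m
rₐ = 27.55 AU = 4.12148 × 10^12 m
(a) a = (rₚ + rₐ)/2 = 2.52906 × 10^12 m ≈ 16.91 AU
(b) e = (rₐ − rₚ)/(rₐ + rₚ) = (3.18483 × 10^12) / (5.05813 × 10^12) = 0.629647

Final answer:
(a) a = 16.91 AU
(b) e = 0.6296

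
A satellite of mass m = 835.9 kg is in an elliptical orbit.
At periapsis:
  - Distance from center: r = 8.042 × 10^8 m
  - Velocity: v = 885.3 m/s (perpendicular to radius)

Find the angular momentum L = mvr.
r = 8.042 × 10^8 m
v = 885.3 m/s
vr = 885.3 × 8.042 × 10^8 = 7.11958 × 10^11 m²/s
L = m × vr = 835.9 × 7.11958 × 10^11 = 5.95126 × 10^14 kg·m²/s ≈ 5.951 × 10^14 kg·m²/s

Final answer: L = 5.951 × 10^14 kg·m²/s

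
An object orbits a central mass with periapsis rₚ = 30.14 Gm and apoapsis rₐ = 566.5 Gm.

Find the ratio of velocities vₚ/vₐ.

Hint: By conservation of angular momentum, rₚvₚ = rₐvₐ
rₚ = 30.14 Gm = 3.014 × 10^10 m
rₐ = 566.5 Gm = 5.665 × 10^11 m
rₚvₚ = rₐvₐ  ⇒  vₚ/vₐ = rₐ/rₚ
vₚ/vₐ = (5.665 × 10^11) / (3.014 × 10^10) = 18.7956

Final answer: vₚ/vₐ = 18.8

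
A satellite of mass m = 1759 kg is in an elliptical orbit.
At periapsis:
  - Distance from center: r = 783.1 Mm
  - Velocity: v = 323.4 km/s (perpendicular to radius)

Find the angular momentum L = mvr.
r = 783.1 Mm = 7.831 × 10^8 m
v = 323.4 km/s = 323400 m/s
vr = 323400 × 7.831 × 10^8 = 2.53255 × 10^14 m²/s
L = m × vr = 1759 × 2.53255 × 10^14 = 4.45475 × 10^17 kg·m²/s ≈ 4.455 × 10^17 kg·m²/s

Final answer: L = 4.455 × 10^17 kg·m²/s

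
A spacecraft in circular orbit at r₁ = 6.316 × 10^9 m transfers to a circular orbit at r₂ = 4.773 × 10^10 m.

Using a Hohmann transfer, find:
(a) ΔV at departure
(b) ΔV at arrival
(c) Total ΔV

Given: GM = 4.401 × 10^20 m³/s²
r₁ = 6.316 × 10^9 m
r₂ = 4.773 × 10^10 m
GM = 4.401 × 10^20 m³/s²
Transfer ellipse: a_t = (r₁ + r₂)/2 = 2.7023 × 10^10 m
Circular speed at r₁: v₁ = √(GM/r₁) = 263970 m/s
Transfer speed at r₁ (periapsis): v₁ₜ = √(GM(2/r₁ − 1/a_t)) = 350819 m/s
(a) ΔV₁ = v₁ₜ − v₁ = 86849.3 m/s ≈ 86.85 km/s
Circular speed at r₂: v₂ = √(GM/r₂) = 96024 m/s
Transfer speed at r₂ (apoapsis): v₂ₜ = √(GM(2/r₂ − 1/a_t)) = 46423.1 m/s
(b) ΔV₂ = v₂ − v₂ₜ = 49600.9 m/s ≈ 49.6 km/s
(c) ΔV_total = ΔV₁ + ΔV₂ = 136450 m/s ≈ 136.5 km/s

Final answer:
(a) ΔV₁ = 86.85 km/s
(b) ΔV₂ = 49.6 km/s
(c) ΔV_total = 136.5 km/s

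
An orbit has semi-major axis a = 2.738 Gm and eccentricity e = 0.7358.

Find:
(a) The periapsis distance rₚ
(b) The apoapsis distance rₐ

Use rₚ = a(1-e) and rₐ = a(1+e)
a = 2.738 Gm = 2.738 × 10^9 m
e = 0.7358:  1 − e = 0.2642,  1 + e = 1.7358
(a) rₚ = a(1 − e) = 2.738 × 10^9 m × 0.2642 = 7.2338 × 10^8 m ≈ 723.4 Mm
(b) rₐ = a(1 + e) = 2.738 × 10^9 m × 1.7358 = 4.75262 × 10^9 m ≈ 4.753 Gm

Final answer:
(a) rₚ = 723.4 Mm
(b) rₐ = 4.753 Gm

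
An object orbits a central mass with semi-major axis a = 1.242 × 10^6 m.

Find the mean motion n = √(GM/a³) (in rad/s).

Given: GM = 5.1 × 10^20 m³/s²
a = 1.242 × 10^6 m
GM = 5.1 × 10^20 m³/s²
a³ = 1.91586 × 10^18 m³
GM/a³ = (5.1 × 10^20) / (1.91586 × 10^18) = 266.198 s⁻²
n = √(GM/a³) = 16.3156 rad/s ≈ 16.32 rad/s

Final answer: n = 16.32 rad/s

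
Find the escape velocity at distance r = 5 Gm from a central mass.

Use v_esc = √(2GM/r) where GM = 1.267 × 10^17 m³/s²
r = 5 Gm = 5 × 10^9 m
GM = 1.267 × 10^17 m³/s²
2GM/r = 2 × (1.267 × 10^17) / (5 × 10^9) = 5.068 × 10^7 m²/s²
v_esc = √(2GM/r) = 7118.99 m/s ≈ 7.119 km/s

Final answer: 7.119 km/s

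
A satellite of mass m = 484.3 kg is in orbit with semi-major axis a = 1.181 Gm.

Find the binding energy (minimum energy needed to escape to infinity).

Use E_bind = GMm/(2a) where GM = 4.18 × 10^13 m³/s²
a = 1.181 Gm = 1.181 × 10^9 m
GM = 4.18 × 10^13 m³/s²
m = 484.3 kg
GMm = 4.18 × 10^13 × 484.3 = 2.02437 × 10^16 m³·kg/s²
2a = 2.362 × 10^9 m
E_bind = GMm/(2a) = 8.57059 × 10^6 J ≈ 8.571 MJ

Final answer: 8.571 MJ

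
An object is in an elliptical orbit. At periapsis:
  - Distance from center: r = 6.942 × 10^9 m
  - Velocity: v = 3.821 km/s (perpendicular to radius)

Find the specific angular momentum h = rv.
r = 6.942 × 10^9 m
v = 3.821 km/s = 3821 m/s
h = rv = 6.942 × 10^9 × 3821 = 2.65254 × 10^13 m²/s ≈ 2.653 × 10^13 m²/s

Final answer: h = 2.653 × 10^13 m²/s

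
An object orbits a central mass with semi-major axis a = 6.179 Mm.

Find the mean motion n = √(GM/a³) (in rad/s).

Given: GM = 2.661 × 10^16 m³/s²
a = 6.179 Mm = 6.179 × 10^6 m
GM = 2.661 × 10^16 m³/s²
a³ = 2.35914 × 10^20 m³
GM/a³ = (2.661 × 10^16) / (2.35914 × 10^20) = 0.000112795 s⁻²
n = √(GM/a³) = 0.0106205 rad/s ≈ 0.01062 rad/s

Final answer: n = 0.01062 rad/s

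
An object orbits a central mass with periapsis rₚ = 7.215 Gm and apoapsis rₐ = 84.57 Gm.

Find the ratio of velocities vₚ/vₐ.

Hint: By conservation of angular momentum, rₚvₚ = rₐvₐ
rₚ = 7.215 Gm = 7.215 × 10^9 m
rₐ = 84.57 Gm = 8.457 × 10^10 m
rₚvₚ = rₐvₐ  ⇒  vₚ/vₐ = rₐ/rₚ
vₚ/vₐ = (8.457 × 10^10) / (7.215 × 10^9) = 11.7214

Final answer: vₚ/vₐ = 11.72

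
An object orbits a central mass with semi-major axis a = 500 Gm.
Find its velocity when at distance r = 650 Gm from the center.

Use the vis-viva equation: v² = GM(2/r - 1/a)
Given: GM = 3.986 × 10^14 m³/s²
a = 500 Gm = 5 × 10^11 m
r = 650 Gm = 6.5 × 10^11 m
GM = 3.986 × 10^14 m³/s²
2/r − 1/a = 3.07692 × 10^-12 − 2 × 10^-12 = 1.07692 × 10^-12 m⁻¹
v² = GM (2/r − 1/a) = 429.262 m²/s²
v = 20.7186 m/s ≈ 20.72 m/s

Final answer: 20.72 m/s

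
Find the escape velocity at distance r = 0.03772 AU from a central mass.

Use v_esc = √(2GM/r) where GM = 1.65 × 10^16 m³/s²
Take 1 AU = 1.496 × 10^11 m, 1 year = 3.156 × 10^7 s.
r = 0.03772 AU = 5.64291 × 10^9 m
GM = 1.65 × 10^16 m³/s²
2GM/r = 2 × (1.65 × 10^16) / (5.64291 × 10^9) = 5.84804 × 10^6 m²/s²
v_esc = √(2GM/r) = 2418.27 m/s ≈ 0.5102 AU/year

Final answer: 0.5102 AU/year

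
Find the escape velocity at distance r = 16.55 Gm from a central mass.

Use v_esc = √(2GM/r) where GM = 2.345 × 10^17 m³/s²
r = 16.55 Gm = 1.655 × 10^10 m
GM = 2.345 × 10^17 m³/s²
2GM/r = 2 × (2.345 × 10^17) / (1.655 × 10^10) = 2.83384 × 10^7 m²/s²
v_esc = √(2GM/r) = 5323.38 m/s ≈ 5.323 km/s

Final answer: 5.323 km/s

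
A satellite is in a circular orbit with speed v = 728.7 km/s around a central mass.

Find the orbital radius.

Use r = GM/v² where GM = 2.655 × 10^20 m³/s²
v = 728.7 km/s = 728700 m/s
GM = 2.655 × 10^20 m³/s²
v² = 5.31004 × 10^11 m²/s²
r = GM/v² = (2.655 × 10^20) / (5.31004 × 10^11) = 4.99997 × 10^8 m ≈ 500 Mm

Final answer: 500 Mm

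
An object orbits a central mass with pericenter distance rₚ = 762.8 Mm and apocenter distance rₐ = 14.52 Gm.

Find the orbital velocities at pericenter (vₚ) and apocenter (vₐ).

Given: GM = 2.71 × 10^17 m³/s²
rₚ = 762.8 Mm = 7.628 × 10^8 m
rₐ = 14.52 Gm = 1.452 × 10^10 m
GM = 2.71 × 10^17 m³/s²
a = (rₚ + rₐ)/2 = 7.6414 × 10^9 m
Vis-viva: v² = GM (2/r − 1/a)
vₚ² = 2.71 × 10^17 × (2.62192 × 10^-9 − 1.30866 × 10^-10) = 6.75075 × 10^8 m²/s²
vₚ = 25982.2 m/s ≈ 25.98 km/s
vₐ² = 2.71 × 10^17 × (1.37741 × 10^-10 − 1.30866 × 10^-10) = 1.86312 × 10^6 m²/s²
vₐ = 1364.96 m/s ≈ 1.365 km/s

Final answer: vₚ = 25.98 km/s, vₐ = 1.365 km/s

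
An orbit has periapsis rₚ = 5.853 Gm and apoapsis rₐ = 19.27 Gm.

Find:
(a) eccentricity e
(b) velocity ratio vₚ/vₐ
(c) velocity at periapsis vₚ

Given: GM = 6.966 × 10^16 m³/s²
rₚ = 5.853 Gm = 5.853 × 10^9 m
rₐ = 19.27 Gm = 1.927 × 10^10 m
GM = 6.966 × 10^16 m³/s²
a = (rₚ + rₐ)/2 = 1.25615 × 10^10 m
e = (rₐ − rₚ)/(rₐ + rₚ) = (1.3417 × 10^10) / (2.5123 × 10^10) = 0.534052
(a) e = 0.534052 ≈ 0.5341
(b) vₚ/vₐ = rₐ/rₚ (angular momentum) = (1.927 × 10^10) / (5.853 × 10^9) = 3.29233 ≈ 3.292
(c) vₚ² = GM (2/rₚ − 1/a) = 6.966 × 10^16 × (3.41705 × 10^-10 − 7.96083 × 10^-11) = 1.82577 × 10^7 m²/s²;  vₚ = 4272.9 m/s ≈ 4.273 km/s

Final answer:
(a) eccentricity e = 0.5341
(b) velocity ratio vₚ/vₐ = 3.292
(c) velocity at periapsis vₚ = 4.273 km/s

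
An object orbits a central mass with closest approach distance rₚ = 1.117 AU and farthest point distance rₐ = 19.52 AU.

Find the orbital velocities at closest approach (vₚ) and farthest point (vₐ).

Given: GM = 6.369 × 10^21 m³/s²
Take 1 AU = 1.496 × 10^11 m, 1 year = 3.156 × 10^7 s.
rₚ = 1.117 AU = 1.67103 × 10^11 m
rₐ = 19.52 AU = 2.92019 × 10^12 m
GM = 6.369 × 10^21 m³/s²
a = (rₚ + rₐ)/2 = 1.54365 × 10^12 m
Vis-viva: v² = GM (2/r − 1/a)
vₚ² = 6.369 × 10^21 × (1.19687 × 10^-11 − 6.47816 × 10^-13) = 7.21024 × 10^10 m²/s²
vₚ = 268519 m/s ≈ 56.65 AU/year
vₐ² = 6.369 × 10^21 × (6.84886 × 10^-13 − 6.47816 × 10^-13) = 2.361 × 10^8 m²/s²
vₐ = 15365.6 m/s ≈ 3.242 AU/year

Final answer: vₚ = 56.65 AU/year, vₐ = 3.242 AU/year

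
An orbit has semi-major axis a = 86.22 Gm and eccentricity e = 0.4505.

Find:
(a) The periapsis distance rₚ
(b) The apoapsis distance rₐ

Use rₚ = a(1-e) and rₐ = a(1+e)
a = 86.22 Gm = 8.622 × 10^10 m
e = 0.4505:  1 − e = 0.5495,  1 + e = 1.4505
(a) rₚ = a(1 − e) = 8.622 × 10^10 m × 0.5495 = 4.73779 × 10^10 m ≈ 47.38 Gm
(b) rₐ = a(1 + e) = 8.622 × 10^10 m × 1.4505 = 1.25062 × 10^11 m ≈ 125.1 Gm

Final answer:
(a) rₚ = 47.38 Gm
(b) rₐ = 125.1 Gm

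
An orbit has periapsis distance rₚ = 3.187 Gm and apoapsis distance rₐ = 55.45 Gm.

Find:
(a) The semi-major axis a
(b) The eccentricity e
rₚ = 3.187 Gm = 3.187 × 10^9 m
rₐ = 55.45 Gm = 5.545 × 10^10 m
(a) a = (rₚ + rₐ)/2 = 2.93185 × 10^10 m ≈ 29.32 Gm
(b) e = (rₐ − rₚ)/(rₐ + rₚ) = (5.2263 × 10^10) / (5.8637 × 10^10) = 0.891297

Final answer:
(a) a = 29.32 Gm
(b) e = 0.8913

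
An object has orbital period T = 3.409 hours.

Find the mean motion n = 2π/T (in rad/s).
T = 3.409 hours = 12272.4 s
n = 2π / 12272.4 s = 0.000511977 rad/s ≈ 0.000512 rad/s

Final answer: n = 0.000512 rad/s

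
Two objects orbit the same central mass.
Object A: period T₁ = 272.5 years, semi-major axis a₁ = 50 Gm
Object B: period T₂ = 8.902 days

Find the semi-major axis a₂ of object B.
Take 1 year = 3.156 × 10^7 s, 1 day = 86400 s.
T₁ = 272.5 years = 8.6001 × 10^9 s
T₂ = 8.902 days = 769133 s
a₁ = 50 Gm = 5 × 10^10 m
Kepler's third law: (T₂/T₁)² = (a₂/a₁)³  ⇒  a₂ = a₁ (T₂/T₁)^(2/3)
T₂/T₁ = 8.9433 × 10^-5
(T₂/T₁)^(2/3) = 0.00199986
a₂ = 5 × 10^10 m × 0.00199986 = 9.99928 × 10^7 m ≈ 99.99 Mm

Final answer: a₂ = 99.99 Mm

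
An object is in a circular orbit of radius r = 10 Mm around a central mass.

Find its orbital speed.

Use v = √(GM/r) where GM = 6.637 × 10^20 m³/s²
r = 10 Mm = 1 × 10^7 m
GM = 6.637 × 10^20 m³/s²
GM/r = (6.637 × 10^20) / (1 × 10^7) = 6.637 × 10^13 m²/s²
v = √(GM/r) = 8.14678 × 10^6 m/s ≈ 8147 km/s

Final answer: 8147 km/s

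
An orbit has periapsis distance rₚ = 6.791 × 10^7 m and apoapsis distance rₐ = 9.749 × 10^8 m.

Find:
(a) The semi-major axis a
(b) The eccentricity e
rₚ = 6.791 × 10^7 m
rₐ = 9.749 × 10^8 m
(a) a = (rₚ + rₐ)/2 = 5.21405 × 10^8 m ≈ 5.214 × 10^8 m
(b) e = (rₐ − rₚ)/(rₐ + rₚ) = (9.0699 × 10^8) / (1.04281 × 10^9) = 0.869756

Final answer:
(a) a = 5.214 × 10^8 m
(b) e = 0.8698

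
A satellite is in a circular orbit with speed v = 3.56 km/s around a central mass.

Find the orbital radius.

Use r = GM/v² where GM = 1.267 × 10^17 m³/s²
v = 3.56 km/s = 3560 m/s
GM = 1.267 × 10^17 m³/s²
v² = 1.26736 × 10^7 m²/s²
r = GM/v² = (1.267 × 10^17) / (1.26736 × 10^7) = 9.99716 × 10^9 m ≈ 9.997 Gm

Final answer: 9.997 Gm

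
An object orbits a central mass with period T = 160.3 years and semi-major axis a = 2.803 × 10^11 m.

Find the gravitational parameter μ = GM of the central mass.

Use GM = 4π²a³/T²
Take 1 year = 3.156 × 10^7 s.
T = 160.3 years = 5.05907 × 10^9 s
a = 2.803 × 10^11 m
a³ = 2.20226 × 10^34 m³
T² = 2.55942 × 10^19 s²
GM = 4π² × (2.20226 × 10^34) / (2.55942 × 10^19) = 3.39694 × 10^16 m³/s²
GM ≈ 3.397 × 10^16 m³/s²

Final answer: GM = 3.397 × 10^16 m³/s²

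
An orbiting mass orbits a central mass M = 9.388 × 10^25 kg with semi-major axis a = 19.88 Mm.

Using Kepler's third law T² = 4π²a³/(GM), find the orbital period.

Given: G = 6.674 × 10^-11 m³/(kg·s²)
M = 9.388 × 10^25 kg
GM = G × M = 6.674 × 10^-11 × 9.388 × 10^25 = 6.26555 × 10^15 m³/s²
a = 19.88 Mm = 1.988 × 10^7 m
a³ = 7.85686 × 10^21 m³
T = 2π √(a³/GM) = 2π √((7.85686 × 10^21) / (6.26555 × 10^15)) = 2π × 1119.81 s
T = 7035.98 s ≈ 1.954 hours

Final answer: 1.954 hours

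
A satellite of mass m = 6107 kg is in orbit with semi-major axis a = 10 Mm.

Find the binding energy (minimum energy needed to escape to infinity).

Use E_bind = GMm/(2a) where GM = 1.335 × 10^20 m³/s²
a = 10 Mm = 1 × 10^7 m
GM = 1.335 × 10^20 m³/s²
m = 6107 kg
GMm = 1.335 × 10^20 × 6107 = 8.15285 × 10^23 m³·kg/s²
2a = 2 × 10^7 m
E_bind = GMm/(2a) = 4.07642 × 10^16 J ≈ 40.76 PJ

Final answer: 40.76 PJ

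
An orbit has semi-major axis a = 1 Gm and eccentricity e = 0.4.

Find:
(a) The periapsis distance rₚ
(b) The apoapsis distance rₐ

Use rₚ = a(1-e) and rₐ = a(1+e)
a = 1 Gm = 1 × 10^9 m
e = 0.4:  1 − e = 0.6,  1 + e = 1.4
(a) rₚ = a(1 − e) = 1 × 10^9 m × 0.6 = 6 × 10^8 m ≈ 600 Mm
(b) rₐ = a(1 + e) = 1 × 10^9 m × 1.4 = 1.4 × 10^9 m ≈ 1.4 Gm

Final answer:
(a) rₚ = 600 Mm
(b) rₐ = 1.4 Gm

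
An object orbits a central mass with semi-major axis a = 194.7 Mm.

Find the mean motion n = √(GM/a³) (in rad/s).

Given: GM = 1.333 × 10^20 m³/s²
a = 194.7 Mm = 1.947 × 10^8 m
GM = 1.333 × 10^20 m³/s²
a³ = 7.38071 × 10^24 m³
GM/a³ = (1.333 × 10^20) / (7.38071 × 10^24) = 1.80606 × 10^-5 s⁻²
n = √(GM/a³) = 0.00424978 rad/s ≈ 0.00425 rad/s

Final answer: n = 0.00425 rad/s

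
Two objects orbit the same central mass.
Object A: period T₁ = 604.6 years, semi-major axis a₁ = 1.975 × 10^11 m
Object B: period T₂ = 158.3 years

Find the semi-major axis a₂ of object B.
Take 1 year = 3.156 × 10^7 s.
T₁ = 604.6 years = 1.90812 × 10^10 s
T₂ = 158.3 years = 4.99595 × 10^9 s
a₁ = 1.975 × 10^11 m
Kepler's third law: (T₂/T₁)² = (a₂/a₁)³  ⇒  a₂ = a₁ (T₂/T₁)^(2/3)
T₂/T₁ = 0.261826
(T₂/T₁)^(2/3) = 0.409269
a₂ = 1.975 × 10^11 m × 0.409269 = 8.08306 × 10^10 m ≈ 8.083 × 10^10 m

Final answer: a₂ = 8.083 × 10^10 m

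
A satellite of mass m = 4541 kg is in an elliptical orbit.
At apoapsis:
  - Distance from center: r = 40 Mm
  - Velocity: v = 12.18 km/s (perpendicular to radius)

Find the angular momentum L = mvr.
r = 40 Mm = 4 × 10^7 m
v = 12.18 km/s = 12180 m/s
vr = 12180 × 4 × 10^7 = 4.872 × 10^11 m²/s
L = m × vr = 4541 × 4.872 × 10^11 = 2.21238 × 10^15 kg·m²/s ≈ 2.212 × 10^15 kg·m²/s

Final answer: L = 2.212 × 10^15 kg·m²/s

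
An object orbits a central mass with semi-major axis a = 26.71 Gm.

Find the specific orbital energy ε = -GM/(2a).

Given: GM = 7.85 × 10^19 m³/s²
a = 26.71 Gm = 2.671 × 10^10 m
GM = 7.85 × 10^19 m³/s²
2a = 5.342 × 10^10 m
ε = −GM/(2a) = -1.46949 × 10^9 J/kg ≈ -1.469 GJ/kg

Final answer: -1.469 GJ/kg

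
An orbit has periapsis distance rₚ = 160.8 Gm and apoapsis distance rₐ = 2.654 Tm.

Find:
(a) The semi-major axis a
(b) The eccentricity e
rₚ = 160.8 Gm = 1.608 × 10^11 m
rₐ = 2.654 Tm = 2.654 × 10^12 m
(a) a = (rₚ + rₐ)/2 = 1.4074 × 10^12 m ≈ 1.407 Tm
(b) e = (rₐ − rₚ)/(rₐ + rₚ) = (2.4932 × 10^12) / (2.8148 × 10^12) = 0.885747

Final answer:
(a) a = 1.407 Tm
(b) e = 0.8857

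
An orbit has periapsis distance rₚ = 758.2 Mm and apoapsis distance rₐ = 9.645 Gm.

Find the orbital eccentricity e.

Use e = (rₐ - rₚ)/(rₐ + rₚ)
rₚ = 758.2 Mm = 7.582 × 10^8 m
rₐ = 9.645 Gm = 9.645 × 10^9 m
rₐ − rₚ = 8.8868 × 10^9 m
rₐ + rₚ = 1.04032 × 10^10 m
e = (rₐ − rₚ)/(rₐ + rₚ) = 0.854237

Final answer: e = 0.8542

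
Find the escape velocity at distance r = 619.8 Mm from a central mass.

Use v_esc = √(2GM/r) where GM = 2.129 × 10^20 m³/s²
r = 619.8 Mm = 6.198 × 10^8 m
GM = 2.129 × 10^20 m³/s²
2GM/r = 2 × (2.129 × 10^20) / (6.198 × 10^8) = 6.86996 × 10^11 m²/s²
v_esc = √(2GM/r) = 828852 m/s ≈ 828.9 km/s

Final answer: 828.9 km/s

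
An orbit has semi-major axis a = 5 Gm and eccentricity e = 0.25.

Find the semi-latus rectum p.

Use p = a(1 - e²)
a = 5 Gm = 5 × 10^9 m
e = 0.25,  e² = 0.0625,  1 − e² = 0.9375
p = a(1 − e²) = 5 × 10^9 m × 0.9375 = 4.6875 × 10^9 m ≈ 4.688 Gm

Final answer: p = 4.688 Gm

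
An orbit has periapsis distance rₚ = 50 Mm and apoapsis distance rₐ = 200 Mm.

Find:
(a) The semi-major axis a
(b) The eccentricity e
rₚ = 50 Mm = 5 × 10^7 m
rₐ = 200 Mm = 2 × 10^8 m
(a) a = (rₚ + rₐ)/2 = 1.25 × 10^8 m ≈ 125 Mm
(b) e = (rₐ − rₚ)/(rₐ + rₚ) = (1.5 × 10^8) / (2.5 × 10^8) = 0.6

Final answer:
(a) a = 125 Mm
(b) e = 0.6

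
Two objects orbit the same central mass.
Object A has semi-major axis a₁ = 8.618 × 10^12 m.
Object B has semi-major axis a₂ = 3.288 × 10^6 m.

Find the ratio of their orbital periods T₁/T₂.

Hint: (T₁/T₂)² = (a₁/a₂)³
a₁ = 8.618 × 10^12 m
a₂ = 3.288 × 10^6 m
a₁/a₂ = 2.62105 × 10^6
T₁/T₂ = (a₁/a₂)^(3/2) = (2.62105 × 10^6)^1.5 = 4.24338 × 10^9

Final answer: T₁/T₂ = 4.243 × 10^9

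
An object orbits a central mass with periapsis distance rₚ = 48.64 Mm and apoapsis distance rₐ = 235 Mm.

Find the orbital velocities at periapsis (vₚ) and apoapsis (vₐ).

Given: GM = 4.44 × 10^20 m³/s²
rₚ = 48.64 Mm = 4.864 × 10^7 m
rₐ = 235 Mm = 2.35 × 10^8 m
GM = 4.44 × 10^20 m³/s²
a = (rₚ + rₐ)/2 = 1.4182 × 10^8 m
Vis-viva: v² = GM (2/r − 1/a)
vₚ² = 4.44 × 10^20 × (4.11184 × 10^-8 − 7.05119 × 10^-9) = 1.51258 × 10^13 m²/s²
vₚ = 3.8892 × 10^6 m/s ≈ 3889 km/s
vₐ² = 4.44 × 10^20 × (8.51064 × 10^-9 − 7.05119 × 10^-9) = 6.47994 × 10^11 m²/s²
vₐ = 804981 m/s ≈ 805 km/s

Final answer: vₚ = 3889 km/s, vₐ = 805 km/s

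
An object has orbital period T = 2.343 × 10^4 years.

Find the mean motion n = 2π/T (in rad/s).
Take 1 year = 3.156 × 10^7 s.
T = 2.343 × 10^4 years = 7.39451 × 10^11 s
n = 2π / (7.39451 × 10^11 s) = 8.4971 × 10^-12 rad/s ≈ 8.497 × 10^-12 rad/s

Final answer: n = 8.497 × 10^-12 rad/s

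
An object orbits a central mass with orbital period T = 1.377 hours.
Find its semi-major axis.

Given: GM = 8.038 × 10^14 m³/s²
T = 1.377 hours = 4957.2 s
GM = 8.038 × 10^14 m³/s²
Kepler's third law: a³ = GM T² / (4π²)
T² = 2.45738 × 10^7 s²
a³ = (8.038 × 10^14) × (2.45738 × 10^7) / (4π²) = 5.00335 × 10^20 m³
a = (a³)^(1/3) = 7.93878 × 10^6 m ≈ 7.939 Mm

Final answer: 7.939 Mm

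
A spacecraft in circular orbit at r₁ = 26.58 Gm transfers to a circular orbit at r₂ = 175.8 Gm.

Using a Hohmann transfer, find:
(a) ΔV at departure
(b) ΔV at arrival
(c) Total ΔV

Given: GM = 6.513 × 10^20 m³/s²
r₁ = 26.58 Gm = 2.658 × 10^10 m
r₂ = 175.8 Gm = 1.758 × 10^11 m
GM = 6.513 × 10^20 m³/s²
Transfer ellipse: a_t = (r₁ + r₂)/2 = 1.0119 × 10^11 m
Circular speed at r₁: v₁ = √(GM/r₁) = 156536 m/s
Transfer speed at r₁ (periapsis): v₁ₜ = √(GM(2/r₁ − 1/a_t)) = 206326 m/s
(a) ΔV₁ = v₁ₜ − v₁ = 49790.3 m/s ≈ 49.79 km/s
Circular speed at r₂: v₂ = √(GM/r₂) = 60866.9 m/s
Transfer speed at r₂ (apoapsis): v₂ₜ = √(GM(2/r₂ − 1/a_t)) = 31195.3 m/s
(b) ΔV₂ = v₂ − v₂ₜ = 29671.5 m/s ≈ 29.67 km/s
(c) ΔV_total = ΔV₁ + ΔV₂ = 79461.8 m/s ≈ 79.46 km/s

Final answer:
(a) ΔV₁ = 49.79 km/s
(b) ΔV₂ = 29.67 km/s
(c) ΔV_total = 79.46 km/s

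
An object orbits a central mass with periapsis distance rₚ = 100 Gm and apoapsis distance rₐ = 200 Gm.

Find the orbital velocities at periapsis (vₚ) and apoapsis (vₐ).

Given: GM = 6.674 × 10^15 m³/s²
rₚ = 100 Gm = 1 × 10^11 m
rₐ = 200 Gm = 2 × 10^11 m
GM = 6.674 × 10^15 m³/s²
a = (rₚ + rₐ)/2 = 1.5 × 10^11 m
Vis-viva: v² = GM (2/r − 1/a)
vₚ² = 6.674 × 10^15 × (2 × 10^-11 − 6.66667 × 10^-12) = 88986.7 m²/s²
vₚ = 298.306 m/s ≈ 298.3 m/s
vₐ² = 6.674 × 10^15 × (1 × 10^-11 − 6.66667 × 10^-12) = 22246.7 m²/s²
vₐ = 149.153 m/s ≈ 149.2 m/s

Final answer: vₚ = 298.3 m/s, vₐ = 149.2 m/s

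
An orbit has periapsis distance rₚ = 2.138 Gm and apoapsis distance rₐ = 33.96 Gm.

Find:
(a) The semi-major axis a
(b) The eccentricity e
rₚ = 2.138 Gm = 2.138 × 10^9 m
rₐ = 33.96 Gm = 3.396 × 10^10 m
(a) a = (rₚ + rₐ)/2 = 1.8049 × 10^10 m ≈ 18.05 Gm
(b) e = (rₐ − rₚ)/(rₐ + rₚ) = (3.1822 × 10^10) / (3.6098 × 10^10) = 0.881545

Final answer:
(a) a = 18.05 Gm
(b) e = 0.8815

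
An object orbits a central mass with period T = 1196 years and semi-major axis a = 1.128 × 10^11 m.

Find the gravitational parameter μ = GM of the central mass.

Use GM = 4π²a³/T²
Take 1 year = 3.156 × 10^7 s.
T = 1196 years = 3.77458 × 10^10 s
a = 1.128 × 10^11 m
a³ = 1.43525 × 10^33 m³
T² = 1.42474 × 10^21 s²
GM = 4π² × (1.43525 × 10^33) / (1.42474 × 10^21) = 3.97696 × 10^13 m³/s²
GM ≈ 3.977 × 10^13 m³/s²

Final answer: GM = 3.977 × 10^13 m³/s²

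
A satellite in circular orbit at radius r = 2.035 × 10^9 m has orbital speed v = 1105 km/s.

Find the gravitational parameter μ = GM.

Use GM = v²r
r = 2.035 × 10^9 m
v = 1105 km/s = 1.105 × 10^6 m/s
v² = 1.22102 × 10^12 m²/s²
GM = v²r = 1.22102 × 10^12 × 2.035 × 10^9 = 2.48479 × 10^21 m³/s²
GM ≈ 2.485 × 10^21 m³/s²

Final answer: GM = 2.485 × 10^21 m³/s²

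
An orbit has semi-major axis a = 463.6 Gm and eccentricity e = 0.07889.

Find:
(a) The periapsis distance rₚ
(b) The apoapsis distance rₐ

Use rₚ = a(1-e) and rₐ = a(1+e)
a = 463.6 Gm = 4.636 × 10^11 m
e = 0.07889:  1 − e = 0.92111,  1 + e = 1.07889
(a) rₚ = a(1 − e) = 4.636 × 10^11 m × 0.92111 = 4.27027 × 10^11 m ≈ 427 Gm
(b) rₐ = a(1 + e) = 4.636 × 10^11 m × 1.07889 = 5.00173 × 10^11 m ≈ 500.2 Gm

Final answer:
(a) rₚ = 427 Gm
(b) rₐ = 500.2 Gm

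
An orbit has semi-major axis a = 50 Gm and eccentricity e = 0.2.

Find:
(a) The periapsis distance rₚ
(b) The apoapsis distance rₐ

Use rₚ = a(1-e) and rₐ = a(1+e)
a = 50 Gm = 5 × 10^10 m
e = 0.2:  1 − e = 0.8,  1 + e = 1.2
(a) rₚ = a(1 − e) = 5 × 10^10 m × 0.8 = 4 × 10^10 m ≈ 40 Gm
(b) rₐ = a(1 + e) = 5 × 10^10 m × 1.2 = 6 × 10^10 m ≈ 60 Gm

Final answer:
(a) rₚ = 40 Gm
(b) rₐ = 60 Gm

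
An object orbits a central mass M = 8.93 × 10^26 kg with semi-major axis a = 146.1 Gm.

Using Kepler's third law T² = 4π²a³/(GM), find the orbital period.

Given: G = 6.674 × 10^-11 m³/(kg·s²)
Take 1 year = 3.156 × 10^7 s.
M = 8.93 × 10^26 kg
GM = G × M = 6.674 × 10^-11 × 8.93 × 10^26 = 5.95988 × 10^16 m³/s²
a = 146.1 Gm = 1.461 × 10^11 m
a³ = 3.11854 × 10^33 m³
T = 2π √(a³/GM) = 2π √((3.11854 × 10^33) / (5.95988 × 10^16)) = 2π × 2.28748 × 10^8 s
T = 1.43726 × 10^9 s ≈ 45.54 years

Final answer: 45.54 years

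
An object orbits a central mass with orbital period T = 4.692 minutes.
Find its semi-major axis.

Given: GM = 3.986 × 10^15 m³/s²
T = 4.692 minutes = 281.52 s
GM = 3.986 × 10^15 m³/s²
Kepler's third law: a³ = GM T² / (4π²)
T² = 79253.5 s²
a³ = (3.986 × 10^15) × 79253.5 / (4π²) = 8.00195 × 10^18 m³
a = (a³)^(1/3) = 2.00016 × 10^6 m ≈ 2 Mm

Final answer: 2 Mm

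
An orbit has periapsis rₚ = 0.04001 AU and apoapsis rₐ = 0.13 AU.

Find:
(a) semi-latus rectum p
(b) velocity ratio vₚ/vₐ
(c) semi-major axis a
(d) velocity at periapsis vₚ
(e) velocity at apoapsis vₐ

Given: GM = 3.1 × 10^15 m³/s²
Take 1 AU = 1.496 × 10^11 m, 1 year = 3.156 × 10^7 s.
rₚ = 0.04001 AU = 5.9855 × 10^9 m
rₐ = 0.13 AU = 1.9448 × 10^10 m
GM = 3.1 × 10^15 m³/s²
a = (rₚ + rₐ)/2 = 1.27167 × 10^10 m
e = (rₐ − rₚ)/(rₐ + rₚ) = (1.34625 × 10^10) / (2.54335 × 10^10) = 0.529322
(a) 1 − e² = 0.719818;  p = a(1 − e²) = 1.27167 × 10^10 × 0.719818 = 9.15375 × 10^9 m ≈ 0.06119 AU
(b) vₚ/vₐ = rₐ/rₚ (angular momentum) = (1.9448 × 10^10) / (5.9855 × 10^9) = 3.24919 ≈ 3.249
(c) a = 1.27167 × 10^10 m ≈ 0.085 AU
(d) vₚ² = GM (2/rₚ − 1/a) = 3.1 × 10^15 × (3.34141 × 10^-10 − 7.86365 × 10^-11) = 792064 m²/s²;  vₚ = 889.98 m/s ≈ 0.1878 AU/year
(e) vₐ² = GM (2/rₐ − 1/a) = 3.1 × 10^15 × (1.02838 × 10^-10 − 7.86365 × 10^-11) = 75025.8 m²/s²;  vₐ = 273.908 m/s ≈ 273.9 m/s

Final answer:
(a) semi-latus rectum p = 0.06119 AU
(b) velocity ratio vₚ/vₐ = 3.249
(c) semi-major axis a = 0.085 AU
(d) velocity at periapsis vₚ = 0.1878 AU/year
(e) velocity at apoapsis vₐ = 273.9 m/s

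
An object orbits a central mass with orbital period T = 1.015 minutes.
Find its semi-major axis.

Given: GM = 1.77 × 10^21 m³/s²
T = 1.015 minutes = 60.9 s
GM = 1.77 × 10^21 m³/s²
Kepler's third law: a³ = GM T² / (4π²)
T² = 3708.81 s²
a³ = (1.77 × 10^21) × 3708.81 / (4π²) = 1.66283 × 10^23 m³
a = (a³)^(1/3) = 5.49899 × 10^7 m ≈ 5.499 × 10^7 m

Final answer: 5.499 × 10^7 m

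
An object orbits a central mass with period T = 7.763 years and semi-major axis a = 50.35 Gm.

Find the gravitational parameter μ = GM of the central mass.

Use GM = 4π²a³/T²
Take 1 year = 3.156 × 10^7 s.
T = 7.763 years = 2.45 × 10^8 s
a = 50.35 Gm = 5.035 × 10^10 m
a³ = 1.27643 × 10^32 m³
T² = 6.00251 × 10^16 s²
GM = 4π² × (1.27643 × 10^32) / (6.00251 × 10^16) = 8.39508 × 10^16 m³/s²
GM ≈ 8.395 × 10^16 m³/s²

Final answer: GM = 8.395 × 10^16 m³/s²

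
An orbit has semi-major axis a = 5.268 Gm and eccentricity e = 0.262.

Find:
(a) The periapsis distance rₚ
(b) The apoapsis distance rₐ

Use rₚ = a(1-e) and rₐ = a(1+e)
a = 5.268 Gm = 5.268 × 10^9 m
e = 0.262:  1 − e = 0.738,  1 + e = 1.262
(a) rₚ = a(1 − e) = 5.268 × 10^9 m × 0.738 = 3.88778 × 10^9 m ≈ 3.888 Gm
(b) rₐ = a(1 + e) = 5.268 × 10^9 m × 1.262 = 6.64822 × 10^9 m ≈ 6.648 Gm

Final answer:
(a) rₚ = 3.888 Gm
(b) rₐ = 6.648 Gm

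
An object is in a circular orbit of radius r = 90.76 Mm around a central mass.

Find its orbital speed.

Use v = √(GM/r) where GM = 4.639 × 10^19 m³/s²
r = 90.76 Mm = 9.076 × 10^7 m
GM = 4.639 × 10^19 m³/s²
GM/r = (4.639 × 10^19) / (9.076 × 10^7) = 5.11128 × 10^11 m²/s²
v = √(GM/r) = 714932 m/s ≈ 714.9 km/s

Final answer: 714.9 km/s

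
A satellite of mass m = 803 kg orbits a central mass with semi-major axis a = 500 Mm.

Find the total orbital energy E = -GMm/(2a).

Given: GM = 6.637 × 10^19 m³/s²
a = 500 Mm = 5 × 10^8 m
GM = 6.637 × 10^19 m³/s²
2a = 1 × 10^9 m
GMm = 6.637 × 10^19 × 803 = 5.32951 × 10^22 m³·kg/s²
E = −GMm/(2a) = -5.32951 × 10^13 J ≈ -53.3 TJ

Final answer: -53.3 TJ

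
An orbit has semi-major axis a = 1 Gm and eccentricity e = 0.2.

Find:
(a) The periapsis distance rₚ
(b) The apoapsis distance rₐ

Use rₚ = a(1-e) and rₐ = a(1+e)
a = 1 Gm = 1 × 10^9 m
e = 0.2:  1 − e = 0.8,  1 + e = 1.2
(a) rₚ = a(1 − e) = 1 × 10^9 m × 0.8 = 8 × 10^8 m ≈ 800 Mm
(b) rₐ = a(1 + e) = 1 × 10^9 m × 1.2 = 1.2 × 10^9 m ≈ 1.2 Gm

Final answer:
(a) rₚ = 800 Mm
(b) rₐ = 1.2 Gm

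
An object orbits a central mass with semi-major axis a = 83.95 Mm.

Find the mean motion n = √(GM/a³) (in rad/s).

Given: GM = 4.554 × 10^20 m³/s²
a = 83.95 Mm = 8.395 × 10^7 m
GM = 4.554 × 10^20 m³/s²
a³ = 5.91646 × 10^23 m³
GM/a³ = (4.554 × 10^20) / (5.91646 × 10^23) = 0.000769717 s⁻²
n = √(GM/a³) = 0.0277438 rad/s ≈ 0.02774 rad/s

Final answer: n = 0.02774 rad/s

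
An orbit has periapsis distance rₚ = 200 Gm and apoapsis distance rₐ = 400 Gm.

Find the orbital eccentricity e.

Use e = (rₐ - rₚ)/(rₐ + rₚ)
rₚ = 200 Gm = 2 × 10^11 m
rₐ = 400 Gm = 4 × 10^11 m
rₐ − rₚ = 2 × 10^11 m
rₐ + rₚ = 6 × 10^11 m
e = (rₐ − rₚ)/(rₐ + rₚ) = 0.333333

Final answer: e = 0.3333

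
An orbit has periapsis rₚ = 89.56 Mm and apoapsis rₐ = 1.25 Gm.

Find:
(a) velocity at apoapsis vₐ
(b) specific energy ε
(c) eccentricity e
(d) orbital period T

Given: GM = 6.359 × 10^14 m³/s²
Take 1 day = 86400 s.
rₚ = 89.56 Mm = 8.956 × 10^7 m
rₐ = 1.25 Gm = 1.25 × 10^9 m
GM = 6.359 × 10^14 m³/s²
a = (rₚ + rₐ)/2 = 6.6978 × 10^8 m
e = (rₐ − rₚ)/(rₐ + rₚ) = (1.16044 × 10^9) / (1.33956 × 10^9) = 0.866284
(a) vₐ² = GM (2/rₐ − 1/a) = 6.359 × 10^14 × (1.6 × 10^-9 − 1.49303 × 10^-9) = 68023.8 m²/s²;  vₐ = 260.814 m/s ≈ 260.8 m/s
(b) 2a = 1.33956 × 10^9 m;  ε = −GM/(2a) = -474708 J/kg ≈ -474.7 kJ/kg
(c) e = 0.866284 ≈ 0.8663
(d) a³ = 3.00467 × 10^26 m³;  T = 2π √(a³/GM) = 2π × 687391 s = 4.31901 × 10^6 s ≈ 49.99 days

Final answer:
(a) velocity at apoapsis vₐ = 260.8 m/s
(b) specific energy ε = -474.7 kJ/kg
(c) eccentricity e = 0.8663
(d) orbital period T = 49.99 days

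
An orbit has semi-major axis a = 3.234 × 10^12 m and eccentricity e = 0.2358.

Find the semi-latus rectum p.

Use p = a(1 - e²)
a = 3.234 × 10^12 m
e = 0.2358,  e² = 0.0556016,  1 − e² = 0.944398
p = a(1 − e²) = 3.234 × 10^12 m × 0.944398 = 3.05418 × 10^12 m ≈ 3.054 × 10^12 m

Final answer: p = 3.054 × 10^12 m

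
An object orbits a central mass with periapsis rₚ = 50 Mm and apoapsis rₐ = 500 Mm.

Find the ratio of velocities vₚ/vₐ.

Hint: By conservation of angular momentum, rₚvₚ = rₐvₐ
rₚ = 50 Mm = 5 × 10^7 m
rₐ = 500 Mm = 5 × 10^8 m
rₚvₚ = rₐvₐ  ⇒  vₚ/vₐ = rₐ/rₚ
vₚ/vₐ = (5 × 10^8) / (5 × 10^7) = 10

Final answer: vₚ/vₐ = 10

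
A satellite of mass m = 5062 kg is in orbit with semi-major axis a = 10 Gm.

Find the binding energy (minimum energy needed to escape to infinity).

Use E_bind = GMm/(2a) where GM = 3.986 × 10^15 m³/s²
a = 10 Gm = 1 × 10^10 m
GM = 3.986 × 10^15 m³/s²
m = 5062 kg
GMm = 3.986 × 10^15 × 5062 = 2.01771 × 10^19 m³·kg/s²
2a = 2 × 10^10 m
E_bind = GMm/(2a) = 1.00886 × 10^9 J ≈ 1.009 GJ

Final answer: 1.009 GJ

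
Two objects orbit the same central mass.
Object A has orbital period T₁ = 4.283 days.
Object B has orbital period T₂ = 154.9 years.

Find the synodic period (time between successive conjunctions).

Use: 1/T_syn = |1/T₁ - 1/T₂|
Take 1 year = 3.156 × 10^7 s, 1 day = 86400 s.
T₁ = 4.283 days = 370051 s
T₂ = 154.9 years = 4.88864 × 10^9 s
1/T₁ = 2.70233 × 10^-6 s⁻¹
1/T₂ = 2.04556 × 10^-10 s⁻¹
|1/T₁ − 1/T₂| = 2.70212 × 10^-6 s⁻¹
T_syn = 1 / |1/T₁ − 1/T₂| = 370079 s ≈ 4.283 days

Final answer: T_syn = 4.283 days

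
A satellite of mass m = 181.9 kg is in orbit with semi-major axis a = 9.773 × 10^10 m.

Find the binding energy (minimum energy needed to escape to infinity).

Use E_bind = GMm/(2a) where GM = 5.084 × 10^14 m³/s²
a = 9.773 × 10^10 m
GM = 5.084 × 10^14 m³/s²
m = 181.9 kg
GMm = 5.084 × 10^14 × 181.9 = 9.2478 × 10^16 m³·kg/s²
2a = 1.9546 × 10^11 m
E_bind = GMm/(2a) = 473130 J ≈ 473.1 kJ

Final answer: 473.1 kJ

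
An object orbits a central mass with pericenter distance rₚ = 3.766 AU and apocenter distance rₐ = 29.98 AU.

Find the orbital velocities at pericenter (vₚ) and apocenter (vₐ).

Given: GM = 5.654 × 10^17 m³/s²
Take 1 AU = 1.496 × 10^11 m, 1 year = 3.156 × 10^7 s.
rₚ = 3.766 AU = 5.63394 × 10^11 m
rₐ = 29.98 AU = 4.48501 × 10^12 m
GM = 5.654 × 10^17 m³/s²
a = (rₚ + rₐ)/2 = 2.5242 × 10^12 m
Vis-viva: v² = GM (2/r − 1/a)
vₚ² = 5.654 × 10^17 × (3.54992 × 10^-12 − 3.96165 × 10^-13) = 1.78313 × 10^6 m²/s²
vₚ = 1335.34 m/s ≈ 0.2817 AU/year
vₐ² = 5.654 × 10^17 × (4.4593 × 10^-13 − 3.96165 × 10^-13) = 28137.2 m²/s²
vₐ = 167.741 m/s ≈ 167.7 m/s

Final answer: vₚ = 0.2817 AU/year, vₐ = 167.7 m/s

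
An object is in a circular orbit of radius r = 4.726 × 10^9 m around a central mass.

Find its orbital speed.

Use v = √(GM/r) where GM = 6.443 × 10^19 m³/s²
r = 4.726 × 10^9 m
GM = 6.443 × 10^19 m³/s²
GM/r = (6.443 × 10^19) / (4.726 × 10^9) = 1.36331 × 10^10 m²/s²
v = √(GM/r) = 116761 m/s ≈ 116.8 km/s

Final answer: 116.8 km/s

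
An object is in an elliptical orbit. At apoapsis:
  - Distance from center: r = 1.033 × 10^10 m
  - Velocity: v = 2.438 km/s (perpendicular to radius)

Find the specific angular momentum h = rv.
r = 1.033 × 10^10 m
v = 2.438 km/s = 2438 m/s
h = rv = 1.033 × 10^10 × 2438 = 2.51845 × 10^13 m²/s ≈ 2.518 × 10^13 m²/s

Final answer: h = 2.518 × 10^13 m²/s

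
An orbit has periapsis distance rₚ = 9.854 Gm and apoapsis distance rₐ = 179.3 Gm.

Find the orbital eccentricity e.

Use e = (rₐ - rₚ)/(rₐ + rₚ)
rₚ = 9.854 Gm = 9.854 × 10^9 m
rₐ = 179.3 Gm = 1.793 × 10^11 m
rₐ − rₚ = 1.69446 × 10^11 m
rₐ + rₚ = 1.89154 × 10^11 m
e = (rₐ − rₚ)/(rₐ + rₚ) = 0.89581

Final answer: e = 0.8958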